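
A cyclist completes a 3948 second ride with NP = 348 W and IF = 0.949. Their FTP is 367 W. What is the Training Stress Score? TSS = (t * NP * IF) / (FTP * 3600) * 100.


t * NP * IF = 3948 * 348 * 0.949 = 1303834.896
FTP * 3600 = 1321200
TSS = (1303834.896 / 1321200) * 100 = 98.69

98.69 TSS


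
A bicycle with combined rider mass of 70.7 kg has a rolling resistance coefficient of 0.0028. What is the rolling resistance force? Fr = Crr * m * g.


Fr = 0.0028 * 70.7 * 9.81
= 0.19796 * 9.81
= 1.942 N

1.942 N


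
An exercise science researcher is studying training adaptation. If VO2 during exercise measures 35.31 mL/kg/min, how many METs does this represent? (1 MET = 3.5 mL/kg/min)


METs = VO2 / 3.5 = 35.31 / 3.5 = 10.09

10.09 METs


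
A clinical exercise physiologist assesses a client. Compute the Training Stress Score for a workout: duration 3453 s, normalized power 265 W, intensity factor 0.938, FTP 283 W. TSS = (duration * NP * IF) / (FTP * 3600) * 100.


Product = 3453 * 265 * 0.938 = 858312.21
Base = 283 * 3600 = 1018800
TSS = 858312.21 / 1018800 * 100 = 84.25

84.25 TSS


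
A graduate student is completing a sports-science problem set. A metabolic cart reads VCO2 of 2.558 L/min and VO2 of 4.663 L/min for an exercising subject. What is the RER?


RER = VCO2 / VO2 = 2.558 / 4.663 = 0.5486

0.5486


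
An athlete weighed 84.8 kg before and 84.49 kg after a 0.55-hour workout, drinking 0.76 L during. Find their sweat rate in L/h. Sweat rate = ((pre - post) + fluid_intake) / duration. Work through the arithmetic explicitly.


Body mass change = 0.31 kg
Total sweat loss = 0.31 + 0.76 = 1.07 L
Rate = 1.07 / 0.55 = 1.945 L/h

1.945 L/h


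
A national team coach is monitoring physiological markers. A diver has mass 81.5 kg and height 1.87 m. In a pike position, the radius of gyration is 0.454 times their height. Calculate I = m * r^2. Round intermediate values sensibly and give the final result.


r = 0.454 * 1.87 = 0.84898 m
I = m * r^2 = 81.5 * 0.720767 = 58.743 kg*m^2

58.743 kg*m^2


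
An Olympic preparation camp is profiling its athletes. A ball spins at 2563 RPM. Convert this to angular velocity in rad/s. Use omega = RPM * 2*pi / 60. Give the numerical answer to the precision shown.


omega = 2563 * 2 * pi / 60
= 2563 * 6.28318531 / 60
= 16103.804 / 60
= 268.397 rad/s

268.397 rad/s


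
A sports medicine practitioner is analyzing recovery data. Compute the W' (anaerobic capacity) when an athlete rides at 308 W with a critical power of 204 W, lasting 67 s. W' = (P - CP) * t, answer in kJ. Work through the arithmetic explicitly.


Above-CP power = 104 W
Duration = 67 s
W' = 104 * 67 = 6968 J
Convert: 6968 / 1000 = 6.968 kJ

6.968 kJ


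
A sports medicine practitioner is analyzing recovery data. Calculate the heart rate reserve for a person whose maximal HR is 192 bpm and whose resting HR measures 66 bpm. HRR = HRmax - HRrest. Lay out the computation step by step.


HRmax = 192 bpm
HRrest = 66 bpm
HRR = 192 - 66 = 126 bpm

126 bpm


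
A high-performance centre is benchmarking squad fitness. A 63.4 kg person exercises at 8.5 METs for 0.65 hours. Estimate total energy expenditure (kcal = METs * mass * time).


Energy = METs * mass(kg) * time(h)
= 8.5 * 63.4 * 0.65
= 350.29 kcal

350.29 kcal


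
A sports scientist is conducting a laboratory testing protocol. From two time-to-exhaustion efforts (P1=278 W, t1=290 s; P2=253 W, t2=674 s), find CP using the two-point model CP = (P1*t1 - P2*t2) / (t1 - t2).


Work in trial 1 = 80620 J
Work in trial 2 = 170522 J
Delta work = -89902 J
Delta time = -384 s
CP = -89902 / -384 = 234.12 W

234.12 W


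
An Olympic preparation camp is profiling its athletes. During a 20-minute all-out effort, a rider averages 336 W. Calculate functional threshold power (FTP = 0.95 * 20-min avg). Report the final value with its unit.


FTP = 0.95 * 336
= 319.2 W

319.2 W


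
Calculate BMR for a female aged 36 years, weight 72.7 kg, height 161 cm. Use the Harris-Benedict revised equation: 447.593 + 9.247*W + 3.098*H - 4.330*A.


Substituting values:
W term = 9.247 * 72.7 = 672.2569
H term = 3.098 * 161 = 498.778
A term = 4.330 * 36 = 155.88
BMR = 1462.75 kcal/day

1462.75 kcal/day


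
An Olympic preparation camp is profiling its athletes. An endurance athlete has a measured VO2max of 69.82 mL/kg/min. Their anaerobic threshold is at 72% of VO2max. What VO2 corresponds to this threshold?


Anaerobic threshold VO2 = VO2max * 72%
= 69.82 * 0.72
= 50.27 mL/kg/min

50.27 mL/kg/min


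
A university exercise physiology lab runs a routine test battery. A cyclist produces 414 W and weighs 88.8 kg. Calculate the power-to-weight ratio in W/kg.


P/W = power / mass
= 414 / 88.8
= 4.662 W/kg

4.662 W/kg


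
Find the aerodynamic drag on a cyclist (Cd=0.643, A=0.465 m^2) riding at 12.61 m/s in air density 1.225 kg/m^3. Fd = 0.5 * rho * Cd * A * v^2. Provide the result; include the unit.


Fd = 0.5 * 1.225 * 0.643 * 0.465 * 12.61^2
= 0.5 * 1.225 * 0.643 * 0.465 * 159.0121
= 29.121 N

29.121 N


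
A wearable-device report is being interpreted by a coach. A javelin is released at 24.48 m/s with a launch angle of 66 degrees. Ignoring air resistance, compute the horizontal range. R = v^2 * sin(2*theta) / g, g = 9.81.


Launch speed squared = 599.2704
sin(2 * 66 deg) = 0.743145
Range = 599.2704 * 0.743145 / 9.81
= 45.397 m

45.397 m


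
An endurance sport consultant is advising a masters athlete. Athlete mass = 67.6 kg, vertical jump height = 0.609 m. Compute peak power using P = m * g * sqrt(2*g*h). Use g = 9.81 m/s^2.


sqrt(2 * 9.81 * 0.609) = sqrt(11.94858) = 3.456672 m/s
P = 67.6 * 9.81 * 3.456672
= 2292.31 W

2292.31 W


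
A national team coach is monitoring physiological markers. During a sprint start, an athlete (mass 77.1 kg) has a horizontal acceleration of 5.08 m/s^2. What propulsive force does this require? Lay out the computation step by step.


Propulsive force = mass * acceleration
= 77.1 kg * 5.08 m/s^2
= 391.67 N

391.67 N


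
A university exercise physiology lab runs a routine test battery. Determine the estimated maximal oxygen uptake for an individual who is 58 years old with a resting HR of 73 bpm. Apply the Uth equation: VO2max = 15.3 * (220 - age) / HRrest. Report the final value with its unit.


HRmax = 220 - 58 = 162
VO2max = 15.3 * (162 / 73)
= 15.3 * 2.2192
= 33.95 mL/kg/min

33.95 mL/kg/min


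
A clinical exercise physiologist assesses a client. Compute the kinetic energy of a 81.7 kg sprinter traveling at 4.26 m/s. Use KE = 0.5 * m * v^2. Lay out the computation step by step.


Velocity squared = 18.1476
KE = 0.5 * 81.7 * 18.1476 = 741.33 J

741.33 J


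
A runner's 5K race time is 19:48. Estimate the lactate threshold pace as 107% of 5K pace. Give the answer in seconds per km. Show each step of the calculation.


Total race time = 19*60 + 48 = 1188 seconds
5K pace = 1188 / 5 = 237.6 sec/km
LT pace = 237.6 * 1.07 = 254.23 sec/km

254.23 s/km


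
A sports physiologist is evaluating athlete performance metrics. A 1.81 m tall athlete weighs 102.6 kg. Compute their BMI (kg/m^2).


height^2 = 3.2761 m^2
BMI = 102.6 / 3.2761 = 31.32 kg/m^2

31.32 kg/m^2


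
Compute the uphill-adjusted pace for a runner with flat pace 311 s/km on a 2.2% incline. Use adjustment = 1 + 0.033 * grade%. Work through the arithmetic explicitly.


Adjustment factor = 1 + 0.033 * 2.2 = 1.0726
Grade-adjusted pace = 311 * 1.0726 = 333.58 s/km

333.58 s/km


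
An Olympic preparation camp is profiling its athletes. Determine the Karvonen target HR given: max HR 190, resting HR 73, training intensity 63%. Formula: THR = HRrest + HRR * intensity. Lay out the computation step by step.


HRR = HRmax - HRrest = 190 - 73 = 117
THR = 73 + 117 * 0.63
= 146.71 bpm

146.71 bpm


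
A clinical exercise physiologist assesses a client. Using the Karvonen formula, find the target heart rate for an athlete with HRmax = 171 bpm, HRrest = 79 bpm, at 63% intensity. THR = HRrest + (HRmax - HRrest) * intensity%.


HRR = 171 - 79 = 92
THR = 79 + 92 * 0.63
= 79 + 57.96
= 136.96 bpm

136.96 bpm


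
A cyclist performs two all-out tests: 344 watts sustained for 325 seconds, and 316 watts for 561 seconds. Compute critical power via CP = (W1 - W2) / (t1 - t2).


W1 = P1 * t1 = 344 * 325 = 111800 J
W2 = P2 * t2 = 316 * 561 = 177276 J
CP = (111800 - 177276) / (325 - 561)
= 277.44 W

277.44 W


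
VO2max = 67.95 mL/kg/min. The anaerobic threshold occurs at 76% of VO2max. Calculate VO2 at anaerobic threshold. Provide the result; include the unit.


AT fraction = 76 / 100 = 0.76
AT VO2 = 67.95 * 0.76
= 51.64 mL/kg/min

51.64 mL/kg/min


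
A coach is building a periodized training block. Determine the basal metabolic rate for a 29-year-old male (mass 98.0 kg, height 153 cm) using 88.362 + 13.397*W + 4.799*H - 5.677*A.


BMR = 88.362 + 13.397*98.0 + 4.799*153 - 5.677*29
= 1970.88 kcal/day

1970.88 kcal/day


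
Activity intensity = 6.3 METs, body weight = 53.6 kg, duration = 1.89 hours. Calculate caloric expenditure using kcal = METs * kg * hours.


kcal = 6.3 * 53.6 * 1.89
= 337.68 * 1.89
= 638.22 kcal

638.22 kcal


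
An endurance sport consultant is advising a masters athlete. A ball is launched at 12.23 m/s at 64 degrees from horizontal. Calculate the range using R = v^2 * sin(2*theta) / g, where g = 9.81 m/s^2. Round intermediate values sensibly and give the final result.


sin(2 * 64) = sin(128) = 0.788011
v^2 = 12.23^2 = 149.5729
R = 149.5729 * 0.788011 / 9.81
= 12.015 m

12.015 m


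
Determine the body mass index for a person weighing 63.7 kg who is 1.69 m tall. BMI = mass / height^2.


BMI = mass / height^2
= 63.7 / 1.69^2
= 63.7 / 2.8561
= 22.3 kg/m^2

22.3 kg/m^2


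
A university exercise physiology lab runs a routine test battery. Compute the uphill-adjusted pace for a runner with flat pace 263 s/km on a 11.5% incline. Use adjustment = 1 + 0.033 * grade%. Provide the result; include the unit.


Adjustment factor = 1 + 0.033 * 11.5 = 1.3795
Grade-adjusted pace = 263 * 1.3795 = 362.81 s/km

362.81 s/km


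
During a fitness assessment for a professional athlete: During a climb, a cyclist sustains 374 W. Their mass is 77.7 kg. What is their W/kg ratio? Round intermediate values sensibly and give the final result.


Power-to-weight = 374 W / 77.7 kg
= 4.813 W/kg

4.813 W/kg


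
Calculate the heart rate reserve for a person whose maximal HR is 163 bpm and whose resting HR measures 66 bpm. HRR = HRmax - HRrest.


HRmax = 163 bpm
HRrest = 66 bpm
HRR = 163 - 66 = 97 bpm

97 bpm


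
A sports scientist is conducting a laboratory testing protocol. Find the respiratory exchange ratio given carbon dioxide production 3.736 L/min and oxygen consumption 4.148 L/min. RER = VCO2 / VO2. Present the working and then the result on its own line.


VCO2 = 3.736 L/min
VO2 = 4.148 L/min
RER = 3.736 / 4.148 = 0.9007

0.9007


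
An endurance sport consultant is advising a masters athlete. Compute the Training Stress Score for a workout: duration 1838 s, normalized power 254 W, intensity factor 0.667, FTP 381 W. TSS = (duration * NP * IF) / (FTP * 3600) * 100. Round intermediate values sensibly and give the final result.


Product = 1838 * 254 * 0.667 = 311390.284
Base = 381 * 3600 = 1371600
TSS = 311390.284 / 1371600 * 100 = 22.7

22.7 TSS


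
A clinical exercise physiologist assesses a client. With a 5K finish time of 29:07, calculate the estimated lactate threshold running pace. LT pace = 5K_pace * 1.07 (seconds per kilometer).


Race duration = 1747 s for 5 km
Average pace = 1747 / 5 = 349.4 s/km
LT pace = 349.4 * 1.07
= 373.86 s/km

373.86 s/km


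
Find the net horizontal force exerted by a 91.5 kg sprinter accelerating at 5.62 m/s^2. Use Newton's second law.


Newton's second law: F = m * a
F = 91.5 * 5.62 = 514.23 N

514.23 N


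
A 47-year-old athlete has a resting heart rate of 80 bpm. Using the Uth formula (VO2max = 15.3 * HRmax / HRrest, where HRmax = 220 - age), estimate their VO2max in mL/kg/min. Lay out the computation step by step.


HRmax = 220 - 47 = 173 bpm
Ratio = HRmax / HRrest = 173 / 80 = 2.1625
VO2max = 15.3 * 2.1625 = 33.09 mL/kg/min

33.09 mL/kg/min


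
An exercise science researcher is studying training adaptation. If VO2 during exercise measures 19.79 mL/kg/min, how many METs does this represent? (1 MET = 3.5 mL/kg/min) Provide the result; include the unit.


METs = VO2 / 3.5 = 19.79 / 3.5 = 5.65

5.65 METs


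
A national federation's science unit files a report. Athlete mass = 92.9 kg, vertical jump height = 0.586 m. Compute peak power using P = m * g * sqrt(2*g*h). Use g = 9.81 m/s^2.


sqrt(2 * 9.81 * 0.586) = sqrt(11.49732) = 3.39077 m/s
P = 92.9 * 9.81 * 3.39077
= 3090.17 W

3090.17 W


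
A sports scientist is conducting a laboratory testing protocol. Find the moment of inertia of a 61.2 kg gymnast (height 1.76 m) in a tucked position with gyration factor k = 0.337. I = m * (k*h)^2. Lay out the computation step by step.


Radius of gyration = 0.337 * 1.76 = 0.59312 m
I = 61.2 * 0.59312^2
= 61.2 * 0.351791
= 21.53 kg*m^2

21.53 kg*m^2


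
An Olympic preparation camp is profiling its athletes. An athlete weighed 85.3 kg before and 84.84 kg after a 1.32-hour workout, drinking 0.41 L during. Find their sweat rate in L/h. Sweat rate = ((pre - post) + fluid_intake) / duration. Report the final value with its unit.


Body mass change = 0.46 kg
Total sweat loss = 0.46 + 0.41 = 0.87 L
Rate = 0.87 / 1.32 = 0.659 L/h

0.659 L/h


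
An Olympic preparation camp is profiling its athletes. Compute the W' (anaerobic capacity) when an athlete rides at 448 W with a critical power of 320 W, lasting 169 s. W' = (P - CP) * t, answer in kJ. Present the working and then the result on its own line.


Above-CP power = 128 W
Duration = 169 s
W' = 128 * 169 = 21632 J
Convert: 21632 / 1000 = 21.632 kJ

21.632 kJ


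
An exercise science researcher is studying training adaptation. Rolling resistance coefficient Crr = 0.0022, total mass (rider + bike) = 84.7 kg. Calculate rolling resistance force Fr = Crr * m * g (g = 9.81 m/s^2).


Fr = Crr * m * g
= 0.0022 * 84.7 * 9.81
= 1.828 N

1.828 N


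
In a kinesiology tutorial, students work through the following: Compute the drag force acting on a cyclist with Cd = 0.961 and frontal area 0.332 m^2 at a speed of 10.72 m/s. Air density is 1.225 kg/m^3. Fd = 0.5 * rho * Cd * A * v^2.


Step 1: v^2 = 114.9184
Step 2: Fd = 0.5 * 1.225 * 0.961 * 0.332 * 114.9184
= 22.457 N

22.457 N


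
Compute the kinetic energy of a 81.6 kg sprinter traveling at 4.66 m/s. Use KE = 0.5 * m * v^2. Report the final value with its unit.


Velocity squared = 21.7156
KE = 0.5 * 81.6 * 21.7156 = 886.0 J

886.0 J


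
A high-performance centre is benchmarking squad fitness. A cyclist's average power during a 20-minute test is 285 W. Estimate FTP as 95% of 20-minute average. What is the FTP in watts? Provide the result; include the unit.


FTP = 20-min power * 0.95
= 285 * 0.95
= 270.75 W

270.75 W


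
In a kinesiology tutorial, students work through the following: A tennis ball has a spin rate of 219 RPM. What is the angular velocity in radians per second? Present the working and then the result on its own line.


Convert RPM to rad/s: multiply by 2*pi and divide by 60
omega = 219 * 2 * pi / 60
= 22.934 rad/s

22.934 rad/s


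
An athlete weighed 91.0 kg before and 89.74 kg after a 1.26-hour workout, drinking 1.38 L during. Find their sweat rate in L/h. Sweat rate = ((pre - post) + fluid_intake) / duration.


Body mass change = 1.26 kg
Total sweat loss = 1.26 + 1.38 = 2.64 L
Rate = 2.64 / 1.26 = 2.095 L/h

2.095 L/h


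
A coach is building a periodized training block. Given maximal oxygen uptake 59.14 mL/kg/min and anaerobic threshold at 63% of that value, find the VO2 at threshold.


Percentage as decimal = 0.63
VO2 at AT = 59.14 * 0.63 = 37.26 mL/kg/min

37.26 mL/kg/min


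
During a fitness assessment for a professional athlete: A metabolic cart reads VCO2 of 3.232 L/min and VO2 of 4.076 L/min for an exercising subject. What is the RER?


RER = VCO2 / VO2 = 3.232 / 4.076 = 0.7929

0.7929


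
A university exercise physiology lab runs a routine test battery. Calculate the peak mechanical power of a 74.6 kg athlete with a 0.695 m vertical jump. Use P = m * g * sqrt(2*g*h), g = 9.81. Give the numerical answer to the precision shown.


First, sqrt(2gh) = sqrt(2 * 9.81 * 0.695)
= sqrt(13.6359) = 3.692682 m/s
Power = 74.6 * 9.81 * 3.692682 = 2702.4 W

2702.4 W


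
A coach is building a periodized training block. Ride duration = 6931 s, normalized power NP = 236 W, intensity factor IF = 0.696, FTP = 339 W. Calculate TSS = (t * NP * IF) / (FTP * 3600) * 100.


Numerator = 6931 * 236 * 0.696 = 1138458.336
Denominator = 339 * 3600 = 1220400
TSS = 1138458.336 / 1220400 * 100
= 93.29

93.29 TSS


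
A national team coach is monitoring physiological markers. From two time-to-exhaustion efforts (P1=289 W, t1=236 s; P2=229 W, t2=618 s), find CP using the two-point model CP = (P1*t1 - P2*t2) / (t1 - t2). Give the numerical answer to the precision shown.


Work in trial 1 = 68204 J
Work in trial 2 = 141522 J
Delta work = -73318 J
Delta time = -382 s
CP = -73318 / -382 = 191.93 W

191.93 W


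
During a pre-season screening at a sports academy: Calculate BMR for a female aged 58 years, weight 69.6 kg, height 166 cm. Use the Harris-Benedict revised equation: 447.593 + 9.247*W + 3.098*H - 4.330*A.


Substituting values:
W term = 9.247 * 69.6 = 643.5912
H term = 3.098 * 166 = 514.268
A term = 4.330 * 58 = 251.14
BMR = 1354.31 kcal/day

1354.31 kcal/day


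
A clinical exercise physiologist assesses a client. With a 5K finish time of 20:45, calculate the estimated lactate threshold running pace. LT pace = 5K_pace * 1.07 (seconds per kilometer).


Race duration = 1245 s for 5 km
Average pace = 1245 / 5 = 249.0 s/km
LT pace = 249.0 * 1.07
= 266.43 s/km

266.43 s/km


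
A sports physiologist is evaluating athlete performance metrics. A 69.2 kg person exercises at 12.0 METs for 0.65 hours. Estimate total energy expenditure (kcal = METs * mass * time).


Energy = METs * mass(kg) * time(h)
= 12.0 * 69.2 * 0.65
= 539.76 kcal

539.76 kcal


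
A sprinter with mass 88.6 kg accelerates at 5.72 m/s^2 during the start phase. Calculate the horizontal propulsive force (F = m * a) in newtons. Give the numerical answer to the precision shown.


F = m * a
= 88.6 * 5.72
= 506.79 N

506.79 N


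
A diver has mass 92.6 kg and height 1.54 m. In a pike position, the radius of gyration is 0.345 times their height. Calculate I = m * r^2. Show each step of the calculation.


r = 0.345 * 1.54 = 0.5313 m
I = m * r^2 = 92.6 * 0.28228 = 26.139 kg*m^2

26.139 kg*m^2


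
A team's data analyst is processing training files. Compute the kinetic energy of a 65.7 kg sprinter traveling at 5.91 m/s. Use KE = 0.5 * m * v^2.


Velocity squared = 34.9281
KE = 0.5 * 65.7 * 34.9281 = 1147.39 J

1147.39 J


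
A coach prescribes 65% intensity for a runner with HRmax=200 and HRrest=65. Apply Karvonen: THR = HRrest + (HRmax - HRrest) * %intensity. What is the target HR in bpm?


Heart rate reserve = 200 - 65 = 135
Intensity fraction = 65 / 100 = 0.65
THR = 65 + 135 * 0.65 = 152.75 bpm

152.75 bpm


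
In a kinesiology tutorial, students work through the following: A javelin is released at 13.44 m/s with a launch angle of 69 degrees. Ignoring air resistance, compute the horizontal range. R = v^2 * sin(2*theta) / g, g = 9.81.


Launch speed squared = 180.6336
sin(2 * 69 deg) = 0.669131
Range = 180.6336 * 0.669131 / 9.81
= 12.321 m

12.321 m


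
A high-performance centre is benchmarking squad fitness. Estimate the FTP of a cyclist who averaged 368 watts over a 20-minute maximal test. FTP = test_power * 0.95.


FTP = 368 * 0.95 = 349.6 W

349.6 W


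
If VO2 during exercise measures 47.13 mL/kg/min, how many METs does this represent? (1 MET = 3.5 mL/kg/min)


METs = VO2 / 3.5 = 47.13 / 3.5 = 13.47

13.47 METs


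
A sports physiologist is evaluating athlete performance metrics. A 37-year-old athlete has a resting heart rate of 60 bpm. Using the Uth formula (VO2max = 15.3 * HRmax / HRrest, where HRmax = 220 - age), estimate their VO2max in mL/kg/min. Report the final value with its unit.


HRmax = 220 - 37 = 183 bpm
Ratio = HRmax / HRrest = 183 / 60 = 3.05
VO2max = 15.3 * 3.05 = 46.67 mL/kg/min

46.67 mL/kg/min


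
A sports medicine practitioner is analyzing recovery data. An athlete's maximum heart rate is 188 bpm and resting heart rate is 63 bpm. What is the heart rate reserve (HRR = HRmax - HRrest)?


HRR = HRmax - HRrest
= 188 - 63
= 125 bpm

125 bpm


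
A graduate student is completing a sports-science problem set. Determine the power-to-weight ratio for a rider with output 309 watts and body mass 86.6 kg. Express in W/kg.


P/W = 309 / 86.6 = 3.568 W/kg

3.568 W/kg


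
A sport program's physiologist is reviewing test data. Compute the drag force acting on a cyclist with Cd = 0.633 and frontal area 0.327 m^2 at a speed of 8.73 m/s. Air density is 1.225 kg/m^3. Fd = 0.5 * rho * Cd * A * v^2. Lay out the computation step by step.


Step 1: v^2 = 76.2129
Step 2: Fd = 0.5 * 1.225 * 0.633 * 0.327 * 76.2129
= 9.662 N

9.662 N


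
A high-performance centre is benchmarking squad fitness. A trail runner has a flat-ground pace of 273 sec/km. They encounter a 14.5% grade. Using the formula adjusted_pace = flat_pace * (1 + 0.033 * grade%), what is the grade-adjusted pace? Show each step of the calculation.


Grade factor = 1 + 0.033 * 14.5 = 1.4785
Adjusted = 273 * 1.4785 = 403.63 sec/km

403.63 s/km


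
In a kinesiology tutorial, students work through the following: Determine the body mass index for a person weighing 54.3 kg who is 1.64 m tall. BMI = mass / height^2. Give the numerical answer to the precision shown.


BMI = mass / height^2
= 54.3 / 1.64^2
= 54.3 / 2.6896
= 20.19 kg/m^2

20.19 kg/m^2


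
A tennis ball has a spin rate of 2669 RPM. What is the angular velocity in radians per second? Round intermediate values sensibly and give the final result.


Convert RPM to rad/s: multiply by 2*pi and divide by 60
omega = 2669 * 2 * pi / 60
= 279.497 rad/s

279.497 rad/s


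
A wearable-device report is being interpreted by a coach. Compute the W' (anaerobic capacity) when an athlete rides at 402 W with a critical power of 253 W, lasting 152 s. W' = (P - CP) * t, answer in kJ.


Above-CP power = 149 W
Duration = 152 s
W' = 149 * 152 = 22648 J
Convert: 22648 / 1000 = 22.648 kJ

22.648 kJ


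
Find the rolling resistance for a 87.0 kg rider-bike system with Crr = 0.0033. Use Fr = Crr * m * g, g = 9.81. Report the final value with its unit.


m * g = 87.0 * 9.81 = 853.47 N
Fr = 0.0033 * 853.47 = 2.816 N

2.816 N


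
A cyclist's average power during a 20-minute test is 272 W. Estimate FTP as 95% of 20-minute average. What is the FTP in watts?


FTP = 20-min power * 0.95
= 272 * 0.95
= 258.4 W

258.4 W


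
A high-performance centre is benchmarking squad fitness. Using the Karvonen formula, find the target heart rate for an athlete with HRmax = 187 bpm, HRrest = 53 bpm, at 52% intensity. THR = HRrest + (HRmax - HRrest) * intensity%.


HRR = 187 - 53 = 134
THR = 53 + 134 * 0.52
= 53 + 69.68
= 122.68 bpm

122.68 bpm


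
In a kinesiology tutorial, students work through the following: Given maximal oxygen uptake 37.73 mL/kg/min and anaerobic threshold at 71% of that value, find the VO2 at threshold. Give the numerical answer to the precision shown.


Percentage as decimal = 0.71
VO2 at AT = 37.73 * 0.71 = 26.79 mL/kg/min

26.79 mL/kg/min


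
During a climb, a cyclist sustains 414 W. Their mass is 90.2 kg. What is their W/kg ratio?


Power-to-weight = 414 W / 90.2 kg
= 4.59 W/kg

4.59 W/kg


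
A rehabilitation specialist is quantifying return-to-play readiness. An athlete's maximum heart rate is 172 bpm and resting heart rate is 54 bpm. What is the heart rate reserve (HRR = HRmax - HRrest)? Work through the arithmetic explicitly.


HRR = HRmax - HRrest
= 172 - 54
= 118 bpm

118 bpm


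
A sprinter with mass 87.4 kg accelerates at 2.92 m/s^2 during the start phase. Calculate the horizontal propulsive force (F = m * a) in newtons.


F = m * a
= 87.4 * 2.92
= 255.21 N

255.21 N


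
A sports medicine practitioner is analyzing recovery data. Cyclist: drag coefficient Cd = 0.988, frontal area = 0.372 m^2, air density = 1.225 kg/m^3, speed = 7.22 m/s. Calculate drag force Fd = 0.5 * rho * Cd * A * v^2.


v^2 = 7.22^2 = 52.1284
Fd = 0.5 * 1.225 * 0.988 * 0.372 * 52.1284
= 11.735 N

11.735 N


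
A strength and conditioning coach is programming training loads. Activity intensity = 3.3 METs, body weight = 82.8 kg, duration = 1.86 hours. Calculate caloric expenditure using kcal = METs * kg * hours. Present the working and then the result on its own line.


kcal = 3.3 * 82.8 * 1.86
= 273.24 * 1.86
= 508.23 kcal

508.23 kcal


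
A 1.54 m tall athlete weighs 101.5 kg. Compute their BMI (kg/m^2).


height^2 = 2.3716 m^2
BMI = 101.5 / 2.3716 = 42.8 kg/m^2

42.8 kg/m^2


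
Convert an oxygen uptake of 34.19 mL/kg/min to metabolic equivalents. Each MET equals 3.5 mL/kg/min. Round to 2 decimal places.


One MET = 3.5 mL/kg/min
Number of METs = 34.19 / 3.5
= 9.77 METs

9.77 METs


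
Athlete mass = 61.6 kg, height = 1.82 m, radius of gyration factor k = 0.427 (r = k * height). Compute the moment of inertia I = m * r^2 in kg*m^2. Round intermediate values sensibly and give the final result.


r = k * height = 0.427 * 1.82 = 0.77714 m
r^2 = 0.77714^2 = 0.603947
I = 61.6 * 0.603947 = 37.203 kg*m^2

37.203 kg*m^2


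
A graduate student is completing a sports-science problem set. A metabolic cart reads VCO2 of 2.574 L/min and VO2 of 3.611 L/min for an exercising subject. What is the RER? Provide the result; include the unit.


RER = VCO2 / VO2 = 2.574 / 3.611 = 0.7128

0.7128


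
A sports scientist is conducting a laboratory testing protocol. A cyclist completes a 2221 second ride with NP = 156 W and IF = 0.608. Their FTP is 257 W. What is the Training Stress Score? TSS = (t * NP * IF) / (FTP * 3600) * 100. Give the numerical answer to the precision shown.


t * NP * IF = 2221 * 156 * 0.608 = 210657.408
FTP * 3600 = 925200
TSS = (210657.408 / 925200) * 100 = 22.77

22.77 TSS


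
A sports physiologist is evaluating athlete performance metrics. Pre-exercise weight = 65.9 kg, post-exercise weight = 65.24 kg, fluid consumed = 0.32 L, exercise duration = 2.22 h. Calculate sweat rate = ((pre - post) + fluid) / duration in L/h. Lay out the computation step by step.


Weight loss = 65.9 - 65.24 = 0.66 kg (approx L)
Total sweat = 0.66 + 0.32 = 0.98 L
Sweat rate = 0.98 / 2.22 = 0.441 L/h

0.441 L/h


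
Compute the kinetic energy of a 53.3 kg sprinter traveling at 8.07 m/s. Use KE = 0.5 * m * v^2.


Velocity squared = 65.1249
KE = 0.5 * 53.3 * 65.1249 = 1735.58 J

1735.58 J


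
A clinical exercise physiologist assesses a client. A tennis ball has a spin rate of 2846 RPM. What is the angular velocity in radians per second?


Convert RPM to rad/s: multiply by 2*pi and divide by 60
omega = 2846 * 2 * pi / 60
= 298.032 rad/s

298.032 rad/s


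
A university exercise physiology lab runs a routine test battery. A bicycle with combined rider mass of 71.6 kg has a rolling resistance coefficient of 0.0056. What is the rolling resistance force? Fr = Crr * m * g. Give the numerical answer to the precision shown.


Fr = 0.0056 * 71.6 * 9.81
= 0.40096 * 9.81
= 3.933 N

3.933 N


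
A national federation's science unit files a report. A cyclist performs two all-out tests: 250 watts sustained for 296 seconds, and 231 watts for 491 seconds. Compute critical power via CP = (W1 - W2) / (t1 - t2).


W1 = P1 * t1 = 250 * 296 = 74000 J
W2 = P2 * t2 = 231 * 491 = 113421 J
CP = (74000 - 113421) / (296 - 491)
= 202.16 W

202.16 W


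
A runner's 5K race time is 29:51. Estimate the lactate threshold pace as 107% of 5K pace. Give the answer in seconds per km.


Total race time = 29*60 + 51 = 1791 seconds
5K pace = 1791 / 5 = 358.2 sec/km
LT pace = 358.2 * 1.07 = 383.27 sec/km

383.27 s/km


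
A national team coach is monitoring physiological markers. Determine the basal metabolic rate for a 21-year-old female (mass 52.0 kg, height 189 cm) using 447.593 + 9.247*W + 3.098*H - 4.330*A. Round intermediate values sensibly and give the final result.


BMR = 447.593 + 9.247*52.0 + 3.098*189 - 4.330*21
= 1423.03 kcal/day

1423.03 kcal/day


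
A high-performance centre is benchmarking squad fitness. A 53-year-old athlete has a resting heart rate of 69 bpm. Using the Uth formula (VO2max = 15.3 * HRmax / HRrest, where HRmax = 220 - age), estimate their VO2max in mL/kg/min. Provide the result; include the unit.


HRmax = 220 - 53 = 167 bpm
Ratio = HRmax / HRrest = 167 / 69 = 2.4203
VO2max = 15.3 * 2.4203 = 37.03 mL/kg/min

37.03 mL/kg/min


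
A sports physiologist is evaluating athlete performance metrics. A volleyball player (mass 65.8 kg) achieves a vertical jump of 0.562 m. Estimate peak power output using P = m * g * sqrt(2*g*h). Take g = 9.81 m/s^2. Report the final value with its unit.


2 * g * h = 2 * 9.81 * 0.562 = 11.02644
sqrt(11.02644) = 3.320608 m/s
P = 65.8 * 9.81 * 3.320608 = 2143.45 W

2143.45 W


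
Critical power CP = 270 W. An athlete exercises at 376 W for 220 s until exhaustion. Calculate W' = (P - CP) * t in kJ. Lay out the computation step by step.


P - CP = 376 - 270 = 106 W
W' = 106 * 220 = 23320 J
= 23320 / 1000 = 23.32 kJ

23.32 kJ


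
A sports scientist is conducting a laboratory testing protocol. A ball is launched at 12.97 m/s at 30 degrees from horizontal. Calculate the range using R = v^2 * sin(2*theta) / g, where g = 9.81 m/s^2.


sin(2 * 30) = sin(60) = 0.866025
v^2 = 12.97^2 = 168.2209
R = 168.2209 * 0.866025 / 9.81
= 14.851 m

14.851 m


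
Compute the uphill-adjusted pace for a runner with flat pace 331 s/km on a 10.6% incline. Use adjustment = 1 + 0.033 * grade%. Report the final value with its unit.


Adjustment factor = 1 + 0.033 * 10.6 = 1.3498
Grade-adjusted pace = 331 * 1.3498 = 446.78 s/km

446.78 s/km


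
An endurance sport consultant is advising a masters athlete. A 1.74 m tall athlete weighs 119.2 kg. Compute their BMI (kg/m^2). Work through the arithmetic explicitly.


height^2 = 3.0276 m^2
BMI = 119.2 / 3.0276 = 39.37 kg/m^2

39.37 kg/m^2


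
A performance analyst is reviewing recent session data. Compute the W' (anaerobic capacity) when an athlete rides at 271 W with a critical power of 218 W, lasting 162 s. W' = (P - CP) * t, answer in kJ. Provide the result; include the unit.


Above-CP power = 53 W
Duration = 162 s
W' = 53 * 162 = 8586 J
Convert: 8586 / 1000 = 8.586 kJ

8.586 kJ


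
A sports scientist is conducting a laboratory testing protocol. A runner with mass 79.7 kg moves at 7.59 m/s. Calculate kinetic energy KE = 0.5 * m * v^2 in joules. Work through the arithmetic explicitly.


v^2 = 7.59^2 = 57.6081
KE = 0.5 * 79.7 * 57.6081
= 2295.68 J

2295.68 J


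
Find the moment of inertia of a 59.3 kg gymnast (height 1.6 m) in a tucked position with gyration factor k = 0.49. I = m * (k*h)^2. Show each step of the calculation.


Radius of gyration = 0.49 * 1.6 = 0.784 m
I = 59.3 * 0.784^2
= 59.3 * 0.614656
= 36.449 kg*m^2

36.449 kg*m^2


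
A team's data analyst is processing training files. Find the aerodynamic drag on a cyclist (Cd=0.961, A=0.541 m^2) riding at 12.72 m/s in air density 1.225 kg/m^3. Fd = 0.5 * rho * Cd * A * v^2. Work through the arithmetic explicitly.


Fd = 0.5 * 1.225 * 0.961 * 0.541 * 12.72^2
= 0.5 * 1.225 * 0.961 * 0.541 * 161.7984
= 51.523 N

51.523 N


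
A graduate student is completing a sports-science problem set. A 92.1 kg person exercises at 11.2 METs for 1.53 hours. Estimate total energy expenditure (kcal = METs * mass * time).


Energy = METs * mass(kg) * time(h)
= 11.2 * 92.1 * 1.53
= 1578.23 kcal

1578.23 kcal


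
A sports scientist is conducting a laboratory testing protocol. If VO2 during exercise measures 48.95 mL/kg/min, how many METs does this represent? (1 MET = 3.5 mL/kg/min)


METs = VO2 / 3.5 = 48.95 / 3.5 = 13.99

13.99 METs


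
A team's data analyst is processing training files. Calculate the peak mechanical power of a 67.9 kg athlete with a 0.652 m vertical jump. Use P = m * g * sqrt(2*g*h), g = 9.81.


First, sqrt(2gh) = sqrt(2 * 9.81 * 0.652)
= sqrt(12.79224) = 3.576624 m/s
Power = 67.9 * 9.81 * 3.576624 = 2382.39 W

2382.39 W


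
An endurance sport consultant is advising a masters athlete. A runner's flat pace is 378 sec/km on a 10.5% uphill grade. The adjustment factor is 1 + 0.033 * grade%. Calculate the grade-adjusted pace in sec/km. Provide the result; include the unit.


Factor = 1 + 0.033 * 10.5 = 1.3465
Adjusted pace = 378 * 1.3465
= 508.98 sec/km

508.98 s/km


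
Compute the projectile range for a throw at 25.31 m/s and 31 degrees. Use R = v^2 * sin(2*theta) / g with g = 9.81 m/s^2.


Two times the angle = 62 degrees
sin(62) = 0.882948
R = 640.5961 * 0.882948 / 9.81 = 57.657 m

57.657 m


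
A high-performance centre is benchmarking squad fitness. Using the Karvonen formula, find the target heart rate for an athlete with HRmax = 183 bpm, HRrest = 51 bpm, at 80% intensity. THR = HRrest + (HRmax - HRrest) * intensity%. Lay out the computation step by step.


HRR = 183 - 51 = 132
THR = 51 + 132 * 0.8
= 51 + 105.6
= 156.6 bpm

156.6 bpm


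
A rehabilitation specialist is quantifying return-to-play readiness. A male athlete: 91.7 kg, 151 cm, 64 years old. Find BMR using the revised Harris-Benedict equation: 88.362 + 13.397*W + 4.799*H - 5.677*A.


Intercept = 88.362
Weight contribution = 13.397 * 91.7 = 1228.5049
Height contribution = 4.799 * 151 = 724.649
Age contribution = 5.677 * 64 = 363.328
BMR = 88.362 + 1228.5049 + 724.649 - 363.328
= 1678.19 kcal/day

1678.19 kcal/day


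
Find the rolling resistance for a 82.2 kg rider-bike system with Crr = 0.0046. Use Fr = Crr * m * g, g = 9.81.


m * g = 82.2 * 9.81 = 806.382 N
Fr = 0.0046 * 806.382 = 3.709 N

3.709 N


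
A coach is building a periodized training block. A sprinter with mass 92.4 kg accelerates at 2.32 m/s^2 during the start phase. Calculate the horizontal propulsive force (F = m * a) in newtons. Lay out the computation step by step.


F = m * a
= 92.4 * 2.32
= 214.37 N

214.37 N


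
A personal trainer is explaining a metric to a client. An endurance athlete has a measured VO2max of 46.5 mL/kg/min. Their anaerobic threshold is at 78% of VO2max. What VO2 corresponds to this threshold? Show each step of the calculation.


Anaerobic threshold VO2 = VO2max * 78%
= 46.5 * 0.78
= 36.27 mL/kg/min

36.27 mL/kg/min


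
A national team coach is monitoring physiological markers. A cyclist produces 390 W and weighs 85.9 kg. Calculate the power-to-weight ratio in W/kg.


P/W = power / mass
= 390 / 85.9
= 4.54 W/kg

4.54 W/kg


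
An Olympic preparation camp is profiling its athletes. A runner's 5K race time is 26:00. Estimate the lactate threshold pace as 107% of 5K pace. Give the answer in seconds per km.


Total race time = 26*60 + 0 = 1560 seconds
5K pace = 1560 / 5 = 312.0 sec/km
LT pace = 312.0 * 1.07 = 333.84 sec/km

333.84 s/km


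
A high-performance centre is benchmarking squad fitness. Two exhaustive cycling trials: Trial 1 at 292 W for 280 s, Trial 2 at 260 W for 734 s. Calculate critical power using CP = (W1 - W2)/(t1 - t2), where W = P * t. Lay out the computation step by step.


W1 = 292 * 280 = 81760 J
W2 = 260 * 734 = 190840 J
CP = (81760 - 190840) / (280 - 734)
= -109080 / -454
= 240.26 W

240.26 W


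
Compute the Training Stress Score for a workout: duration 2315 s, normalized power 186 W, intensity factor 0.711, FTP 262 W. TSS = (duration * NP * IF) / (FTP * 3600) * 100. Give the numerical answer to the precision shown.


Product = 2315 * 186 * 0.711 = 306149.49
Base = 262 * 3600 = 943200
TSS = 306149.49 / 943200 * 100 = 32.46

32.46 TSS


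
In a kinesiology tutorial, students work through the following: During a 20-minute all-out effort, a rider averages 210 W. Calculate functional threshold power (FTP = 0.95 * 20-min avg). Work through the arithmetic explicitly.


FTP = 0.95 * 210
= 199.5 W

199.5 W


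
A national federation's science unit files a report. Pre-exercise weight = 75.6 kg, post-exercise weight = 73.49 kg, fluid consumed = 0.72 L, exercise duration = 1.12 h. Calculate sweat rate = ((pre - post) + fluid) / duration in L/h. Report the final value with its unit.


Weight loss = 75.6 - 73.49 = 2.11 kg (approx L)
Total sweat = 2.11 + 0.72 = 2.83 L
Sweat rate = 2.83 / 1.12 = 2.527 L/h

2.527 L/h


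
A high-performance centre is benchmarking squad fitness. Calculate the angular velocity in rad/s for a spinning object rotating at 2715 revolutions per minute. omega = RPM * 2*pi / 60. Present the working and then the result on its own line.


omega = RPM * 2*pi / 60
= 2715 * 6.28318531 / 60
= 284.314 rad/s

284.314 rad/s


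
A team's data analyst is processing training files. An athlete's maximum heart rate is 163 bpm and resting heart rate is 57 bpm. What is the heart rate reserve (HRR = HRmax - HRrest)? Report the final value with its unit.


HRR = HRmax - HRrest
= 163 - 57
= 106 bpm

106 bpm


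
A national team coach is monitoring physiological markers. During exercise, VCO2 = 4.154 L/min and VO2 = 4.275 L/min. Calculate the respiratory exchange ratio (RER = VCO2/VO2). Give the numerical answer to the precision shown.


RER = VCO2 / VO2
= 4.154 / 4.275
= 0.9717

0.9717


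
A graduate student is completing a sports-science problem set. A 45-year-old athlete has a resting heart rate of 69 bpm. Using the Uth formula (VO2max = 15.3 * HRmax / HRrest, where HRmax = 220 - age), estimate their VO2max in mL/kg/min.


HRmax = 220 - 45 = 175 bpm
Ratio = HRmax / HRrest = 175 / 69 = 2.5362
VO2max = 15.3 * 2.5362 = 38.8 mL/kg/min

38.8 mL/kg/min


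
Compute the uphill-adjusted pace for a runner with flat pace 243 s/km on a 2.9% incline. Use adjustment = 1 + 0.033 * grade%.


Adjustment factor = 1 + 0.033 * 2.9 = 1.0957
Grade-adjusted pace = 243 * 1.0957 = 266.26 s/km

266.26 s/km


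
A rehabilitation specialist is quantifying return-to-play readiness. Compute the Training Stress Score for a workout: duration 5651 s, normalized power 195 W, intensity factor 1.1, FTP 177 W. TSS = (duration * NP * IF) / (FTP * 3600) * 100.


Product = 5651 * 195 * 1.1 = 1212139.5
Base = 177 * 3600 = 637200
TSS = 1212139.5 / 637200 * 100 = 190.23

190.23 TSS


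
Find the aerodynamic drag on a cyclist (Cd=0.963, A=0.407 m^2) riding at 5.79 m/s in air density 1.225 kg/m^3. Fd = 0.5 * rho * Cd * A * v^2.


Fd = 0.5 * 1.225 * 0.963 * 0.407 * 5.79^2
= 0.5 * 1.225 * 0.963 * 0.407 * 33.5241
= 8.048 N

8.048 N


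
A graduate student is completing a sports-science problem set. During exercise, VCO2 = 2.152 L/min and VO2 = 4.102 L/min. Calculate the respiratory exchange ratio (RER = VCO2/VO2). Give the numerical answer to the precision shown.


RER = VCO2 / VO2
= 2.152 / 4.102
= 0.5246

0.5246


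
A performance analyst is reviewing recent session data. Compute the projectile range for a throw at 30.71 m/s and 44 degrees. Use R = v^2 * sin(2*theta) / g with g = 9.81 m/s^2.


Two times the angle = 88 degrees
sin(88) = 0.999391
R = 943.1041 * 0.999391 / 9.81 = 96.078 m

96.078 m


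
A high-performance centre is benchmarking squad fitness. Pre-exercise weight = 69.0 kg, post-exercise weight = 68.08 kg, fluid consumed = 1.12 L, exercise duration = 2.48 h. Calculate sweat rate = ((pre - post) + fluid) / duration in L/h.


Weight loss = 69.0 - 68.08 = 0.92 kg (approx L)
Total sweat = 0.92 + 1.12 = 2.04 L
Sweat rate = 2.04 / 2.48 = 0.823 L/h

0.823 L/h
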